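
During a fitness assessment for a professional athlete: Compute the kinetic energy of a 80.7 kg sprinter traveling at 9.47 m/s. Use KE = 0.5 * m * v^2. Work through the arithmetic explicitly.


Velocity squared = 89.6809
KE = 0.5 * 80.7 * 89.6809 = 3618.62 J

3618.62 J


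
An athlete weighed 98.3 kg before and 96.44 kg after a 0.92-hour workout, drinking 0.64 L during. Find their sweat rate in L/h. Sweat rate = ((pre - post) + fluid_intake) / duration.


Body mass change = 1.86 kg
Total sweat loss = 1.86 + 0.64 = 2.5 L
Rate = 2.5 / 0.92 = 2.717 L/h

2.717 L/h


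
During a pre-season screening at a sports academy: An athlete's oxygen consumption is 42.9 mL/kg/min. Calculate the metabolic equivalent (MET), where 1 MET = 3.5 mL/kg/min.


MET = VO2 / 3.5
= 42.9 / 3.5
= 12.26 METs

12.26 METs


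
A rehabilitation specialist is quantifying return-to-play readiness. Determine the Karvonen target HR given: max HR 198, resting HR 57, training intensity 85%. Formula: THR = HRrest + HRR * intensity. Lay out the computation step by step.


HRR = HRmax - HRrest = 198 - 57 = 141
THR = 57 + 141 * 0.85
= 176.85 bpm

176.85 bpm


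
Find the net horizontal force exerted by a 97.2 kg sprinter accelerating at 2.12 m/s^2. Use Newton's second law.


Newton's second law: F = m * a
F = 97.2 * 2.12 = 206.06 N

206.06 N


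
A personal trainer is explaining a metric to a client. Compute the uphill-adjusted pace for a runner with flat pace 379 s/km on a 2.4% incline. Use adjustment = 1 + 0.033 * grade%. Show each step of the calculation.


Adjustment factor = 1 + 0.033 * 2.4 = 1.0792
Grade-adjusted pace = 379 * 1.0792 = 409.02 s/km

409.02 s/km


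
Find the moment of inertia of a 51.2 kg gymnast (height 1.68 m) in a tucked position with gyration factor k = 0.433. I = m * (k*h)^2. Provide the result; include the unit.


Radius of gyration = 0.433 * 1.68 = 0.72744 m
I = 51.2 * 0.72744^2
= 51.2 * 0.529169
= 27.093 kg*m^2

27.093 kg*m^2


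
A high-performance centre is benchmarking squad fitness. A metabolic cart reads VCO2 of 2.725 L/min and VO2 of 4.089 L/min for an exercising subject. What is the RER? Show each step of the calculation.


RER = VCO2 / VO2 = 2.725 / 4.089 = 0.6664

0.6664


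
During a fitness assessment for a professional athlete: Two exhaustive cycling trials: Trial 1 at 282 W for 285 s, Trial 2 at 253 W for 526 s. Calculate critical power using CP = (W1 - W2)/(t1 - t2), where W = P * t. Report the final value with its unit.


W1 = 282 * 285 = 80370 J
W2 = 253 * 526 = 133078 J
CP = (80370 - 133078) / (285 - 526)
= -52708 / -241
= 218.71 W

218.71 W


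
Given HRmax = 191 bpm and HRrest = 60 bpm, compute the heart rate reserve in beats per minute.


Heart rate reserve = maximum HR minus resting HR
HRR = 191 - 60 = 131 bpm

131 bpm


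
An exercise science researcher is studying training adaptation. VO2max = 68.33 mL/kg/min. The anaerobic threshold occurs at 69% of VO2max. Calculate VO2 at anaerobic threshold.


AT fraction = 69 / 100 = 0.69
AT VO2 = 68.33 * 0.69
= 47.15 mL/kg/min

47.15 mL/kg/min


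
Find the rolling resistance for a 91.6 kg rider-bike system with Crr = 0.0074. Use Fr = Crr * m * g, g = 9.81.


m * g = 91.6 * 9.81 = 898.596 N
Fr = 0.0074 * 898.596 = 6.65 N

6.65 N


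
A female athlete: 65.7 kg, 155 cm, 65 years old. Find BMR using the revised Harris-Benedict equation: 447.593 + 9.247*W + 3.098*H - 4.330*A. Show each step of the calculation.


Intercept = 447.593
Weight contribution = 9.247 * 65.7 = 607.5279
Height contribution = 3.098 * 155 = 480.19
Age contribution = 4.33 * 65 = 281.45
BMR = 447.593 + 607.5279 + 480.19 - 281.45
= 1253.86 kcal/day

1253.86 kcal/day


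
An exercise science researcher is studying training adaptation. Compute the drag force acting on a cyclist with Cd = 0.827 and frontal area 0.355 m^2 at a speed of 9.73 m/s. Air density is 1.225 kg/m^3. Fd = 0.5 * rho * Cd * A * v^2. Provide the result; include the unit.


Step 1: v^2 = 94.6729
Step 2: Fd = 0.5 * 1.225 * 0.827 * 0.355 * 94.6729
= 17.024 N

17.024 N


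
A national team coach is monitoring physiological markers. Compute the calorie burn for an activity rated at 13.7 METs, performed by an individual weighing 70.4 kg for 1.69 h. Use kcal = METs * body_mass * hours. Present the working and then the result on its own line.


Product of METs and mass = 13.7 * 70.4 = 964.48
Total kcal = 964.48 * 1.69 = 1629.97 kcal

1629.97 kcal


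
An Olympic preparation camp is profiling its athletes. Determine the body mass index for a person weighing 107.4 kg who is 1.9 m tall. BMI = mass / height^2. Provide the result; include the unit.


BMI = mass / height^2
= 107.4 / 1.9^2
= 107.4 / 3.61
= 29.75 kg/m^2

29.75 kg/m^2


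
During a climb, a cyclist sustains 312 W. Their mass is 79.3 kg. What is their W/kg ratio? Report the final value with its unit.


Power-to-weight = 312 W / 79.3 kg
= 3.934 W/kg

3.934 W/kg


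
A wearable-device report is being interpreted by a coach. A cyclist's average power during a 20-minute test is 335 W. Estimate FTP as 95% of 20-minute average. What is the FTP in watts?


FTP = 20-min power * 0.95
= 335 * 0.95
= 318.25 W

318.25 W


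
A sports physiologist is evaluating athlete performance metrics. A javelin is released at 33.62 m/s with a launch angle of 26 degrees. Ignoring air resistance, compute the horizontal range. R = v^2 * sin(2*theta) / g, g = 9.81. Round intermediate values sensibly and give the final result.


Launch speed squared = 1130.3044
sin(2 * 26 deg) = 0.788011
Range = 1130.3044 * 0.788011 / 9.81
= 90.794 m

90.794 m


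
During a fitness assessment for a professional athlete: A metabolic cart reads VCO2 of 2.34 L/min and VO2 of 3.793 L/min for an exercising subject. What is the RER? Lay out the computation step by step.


RER = VCO2 / VO2 = 2.34 / 3.793 = 0.6169

0.6169


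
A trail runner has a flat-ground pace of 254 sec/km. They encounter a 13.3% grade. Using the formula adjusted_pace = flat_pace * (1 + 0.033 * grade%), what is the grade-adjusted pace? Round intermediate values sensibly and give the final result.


Grade factor = 1 + 0.033 * 13.3 = 1.4389
Adjusted = 254 * 1.4389 = 365.48 sec/km

365.48 s/km


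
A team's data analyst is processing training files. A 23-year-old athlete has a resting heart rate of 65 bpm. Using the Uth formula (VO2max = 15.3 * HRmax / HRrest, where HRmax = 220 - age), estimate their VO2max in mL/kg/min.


HRmax = 220 - 23 = 197 bpm
Ratio = HRmax / HRrest = 197 / 65 = 3.0308
VO2max = 15.3 * 3.0308 = 46.37 mL/kg/min

46.37 mL/kg/min


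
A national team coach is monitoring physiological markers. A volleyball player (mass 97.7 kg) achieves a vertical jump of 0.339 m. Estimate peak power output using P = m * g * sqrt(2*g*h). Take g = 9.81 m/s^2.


2 * g * h = 2 * 9.81 * 0.339 = 6.65118
sqrt(6.65118) = 2.578988 m/s
P = 97.7 * 9.81 * 2.578988 = 2471.8 W

2471.8 W


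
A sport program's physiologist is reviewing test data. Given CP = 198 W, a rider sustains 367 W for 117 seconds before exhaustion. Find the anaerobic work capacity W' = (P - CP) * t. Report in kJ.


Excess power = 367 - 198 = 169 W
Work above CP = 169 * 117 = 19773 J
W' = 19.773 kJ

19.773 kJ


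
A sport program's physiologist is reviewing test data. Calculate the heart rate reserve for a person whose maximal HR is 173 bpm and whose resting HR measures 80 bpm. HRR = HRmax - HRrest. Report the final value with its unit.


HRmax = 173 bpm
HRrest = 80 bpm
HRR = 173 - 80 = 93 bpm

93 bpm


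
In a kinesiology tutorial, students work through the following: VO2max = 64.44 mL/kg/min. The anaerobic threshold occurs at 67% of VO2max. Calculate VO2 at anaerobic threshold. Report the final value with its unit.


AT fraction = 67 / 100 = 0.67
AT VO2 = 64.44 * 0.67
= 43.17 mL/kg/min

43.17 mL/kg/min


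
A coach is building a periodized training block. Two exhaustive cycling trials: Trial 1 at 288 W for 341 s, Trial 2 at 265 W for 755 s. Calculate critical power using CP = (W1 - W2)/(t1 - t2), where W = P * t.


W1 = 288 * 341 = 98208 J
W2 = 265 * 755 = 200075 J
CP = (98208 - 200075) / (341 - 755)
= -101867 / -414
= 246.06 W

246.06 W


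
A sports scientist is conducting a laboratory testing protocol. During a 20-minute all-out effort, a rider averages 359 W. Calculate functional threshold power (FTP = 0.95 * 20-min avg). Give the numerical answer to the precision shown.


FTP = 0.95 * 359
= 341.05 W

341.05 W


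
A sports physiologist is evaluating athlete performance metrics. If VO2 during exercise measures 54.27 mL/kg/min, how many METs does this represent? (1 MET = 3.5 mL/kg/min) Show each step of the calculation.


METs = VO2 / 3.5 = 54.27 / 3.5 = 15.51

15.51 METs


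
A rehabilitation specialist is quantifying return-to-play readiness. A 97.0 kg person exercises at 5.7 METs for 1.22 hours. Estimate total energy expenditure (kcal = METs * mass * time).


Energy = METs * mass(kg) * time(h)
= 5.7 * 97.0 * 1.22
= 674.54 kcal

674.54 kcal


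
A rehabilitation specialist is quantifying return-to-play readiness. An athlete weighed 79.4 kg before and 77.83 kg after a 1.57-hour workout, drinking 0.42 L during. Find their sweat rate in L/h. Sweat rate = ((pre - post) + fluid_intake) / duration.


Body mass change = 1.57 kg
Total sweat loss = 1.57 + 0.42 = 1.99 L
Rate = 1.99 / 1.57 = 1.268 L/h

1.268 L/h


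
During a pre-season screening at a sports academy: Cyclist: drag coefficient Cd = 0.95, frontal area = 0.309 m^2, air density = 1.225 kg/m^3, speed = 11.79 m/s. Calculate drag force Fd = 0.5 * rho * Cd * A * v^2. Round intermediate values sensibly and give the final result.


v^2 = 11.79^2 = 139.0041
Fd = 0.5 * 1.225 * 0.95 * 0.309 * 139.0041
= 24.993 N

24.993 N


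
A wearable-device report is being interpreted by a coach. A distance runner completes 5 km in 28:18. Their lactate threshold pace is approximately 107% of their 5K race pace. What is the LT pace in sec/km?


Convert to seconds: 28 min 18 s = 1698 s
Pace per km = 1698 / 5 = 339.6 s/km
LT pace = 339.6 * 1.07 = 363.37 s/km

363.37 s/km


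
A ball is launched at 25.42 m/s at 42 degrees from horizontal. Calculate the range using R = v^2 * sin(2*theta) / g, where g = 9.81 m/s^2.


sin(2 * 42) = sin(84) = 0.994522
v^2 = 25.42^2 = 646.1764
R = 646.1764 * 0.994522 / 9.81
= 65.508 m

65.508 m


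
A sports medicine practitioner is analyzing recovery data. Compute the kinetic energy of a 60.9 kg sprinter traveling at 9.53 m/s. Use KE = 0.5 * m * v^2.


Velocity squared = 90.8209
KE = 0.5 * 60.9 * 90.8209 = 2765.5 J

2765.5 J


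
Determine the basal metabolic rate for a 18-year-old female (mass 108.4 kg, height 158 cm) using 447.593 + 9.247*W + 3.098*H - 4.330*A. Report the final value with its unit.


BMR = 447.593 + 9.247*108.4 + 3.098*158 - 4.330*18
= 1861.51 kcal/day

1861.51 kcal/day


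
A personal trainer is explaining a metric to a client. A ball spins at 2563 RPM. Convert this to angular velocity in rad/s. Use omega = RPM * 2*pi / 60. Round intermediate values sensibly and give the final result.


omega = 2563 * 2 * pi / 60
= 2563 * 6.28318531 / 60
= 16103.804 / 60
= 268.397 rad/s

268.397 rad/s


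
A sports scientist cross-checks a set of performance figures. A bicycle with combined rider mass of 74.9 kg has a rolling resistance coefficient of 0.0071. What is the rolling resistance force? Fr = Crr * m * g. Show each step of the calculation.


Fr = 0.0071 * 74.9 * 9.81
= 0.53179 * 9.81
= 5.217 N

5.217 N


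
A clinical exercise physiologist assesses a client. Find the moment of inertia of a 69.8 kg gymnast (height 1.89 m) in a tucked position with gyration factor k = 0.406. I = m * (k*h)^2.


Radius of gyration = 0.406 * 1.89 = 0.76734 m
I = 69.8 * 0.76734^2
= 69.8 * 0.588811
= 41.099 kg*m^2

41.099 kg*m^2


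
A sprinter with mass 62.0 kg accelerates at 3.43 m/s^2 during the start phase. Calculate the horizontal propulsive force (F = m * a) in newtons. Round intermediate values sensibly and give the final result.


F = m * a
= 62.0 * 3.43
= 212.66 N

212.66 N


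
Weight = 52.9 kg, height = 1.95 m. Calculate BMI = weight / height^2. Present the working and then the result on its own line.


height^2 = 1.95^2 = 3.8025
BMI = 52.9 / 3.8025 = 13.91 kg/m^2

13.91 kg/m^2


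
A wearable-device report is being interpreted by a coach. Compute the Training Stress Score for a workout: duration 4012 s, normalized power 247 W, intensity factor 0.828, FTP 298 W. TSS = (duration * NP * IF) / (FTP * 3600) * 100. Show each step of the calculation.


Product = 4012 * 247 * 0.828 = 820518.192
Base = 298 * 3600 = 1072800
TSS = 820518.192 / 1072800 * 100 = 76.48

76.48 TSS


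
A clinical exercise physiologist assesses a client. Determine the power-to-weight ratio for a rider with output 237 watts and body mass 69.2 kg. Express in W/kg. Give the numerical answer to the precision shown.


P/W = 237 / 69.2 = 3.425 W/kg

3.425 W/kg


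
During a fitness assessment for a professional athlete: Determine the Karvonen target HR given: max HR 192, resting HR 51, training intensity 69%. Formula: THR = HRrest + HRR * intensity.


HRR = HRmax - HRrest = 192 - 51 = 141
THR = 51 + 141 * 0.69
= 148.29 bpm

148.29 bpm


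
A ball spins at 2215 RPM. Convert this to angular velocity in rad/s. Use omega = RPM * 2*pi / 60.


omega = 2215 * 2 * pi / 60
= 2215 * 6.28318531 / 60
= 13917.255 / 60
= 231.954 rad/s

231.954 rad/s


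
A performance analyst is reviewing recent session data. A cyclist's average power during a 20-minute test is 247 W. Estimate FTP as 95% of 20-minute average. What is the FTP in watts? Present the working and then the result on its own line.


FTP = 20-min power * 0.95
= 247 * 0.95
= 234.65 W

234.65 W


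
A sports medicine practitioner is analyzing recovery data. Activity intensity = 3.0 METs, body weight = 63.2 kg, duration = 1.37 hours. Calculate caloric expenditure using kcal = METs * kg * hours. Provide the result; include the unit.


kcal = 3.0 * 63.2 * 1.37
= 189.6 * 1.37
= 259.75 kcal

259.75 kcal


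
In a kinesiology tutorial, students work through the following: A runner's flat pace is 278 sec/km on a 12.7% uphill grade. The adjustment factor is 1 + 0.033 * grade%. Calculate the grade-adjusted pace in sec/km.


Factor = 1 + 0.033 * 12.7 = 1.4191
Adjusted pace = 278 * 1.4191
= 394.51 sec/km

394.51 s/km


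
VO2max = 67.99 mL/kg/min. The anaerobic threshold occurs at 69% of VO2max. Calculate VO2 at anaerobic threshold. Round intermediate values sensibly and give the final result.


AT fraction = 69 / 100 = 0.69
AT VO2 = 67.99 * 0.69
= 46.91 mL/kg/min

46.91 mL/kg/min


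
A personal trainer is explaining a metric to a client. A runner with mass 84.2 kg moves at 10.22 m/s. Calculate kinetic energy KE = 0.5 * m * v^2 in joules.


v^2 = 10.22^2 = 104.4484
KE = 0.5 * 84.2 * 104.4484
= 4397.28 J

4397.28 J


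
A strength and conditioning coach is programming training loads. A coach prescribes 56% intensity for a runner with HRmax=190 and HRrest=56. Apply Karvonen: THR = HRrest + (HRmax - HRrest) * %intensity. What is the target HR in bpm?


Heart rate reserve = 190 - 56 = 134
Intensity fraction = 56 / 100 = 0.56
THR = 56 + 134 * 0.56 = 131.04 bpm

131.04 bpm


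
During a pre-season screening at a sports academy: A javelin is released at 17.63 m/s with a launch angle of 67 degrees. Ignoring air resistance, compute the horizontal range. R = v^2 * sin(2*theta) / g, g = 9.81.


Launch speed squared = 310.8169
sin(2 * 67 deg) = 0.71934
Range = 310.8169 * 0.71934 / 9.81
= 22.791 m

22.791 m


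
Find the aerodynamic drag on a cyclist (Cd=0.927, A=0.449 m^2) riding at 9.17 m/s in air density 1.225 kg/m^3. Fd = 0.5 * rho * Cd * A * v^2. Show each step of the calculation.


Fd = 0.5 * 1.225 * 0.927 * 0.449 * 9.17^2
= 0.5 * 1.225 * 0.927 * 0.449 * 84.0889
= 21.437 N

21.437 N


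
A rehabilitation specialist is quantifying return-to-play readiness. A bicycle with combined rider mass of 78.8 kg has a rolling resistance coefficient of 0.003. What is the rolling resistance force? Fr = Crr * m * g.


Fr = 0.003 * 78.8 * 9.81
= 0.2364 * 9.81
= 2.319 N

2.319 N


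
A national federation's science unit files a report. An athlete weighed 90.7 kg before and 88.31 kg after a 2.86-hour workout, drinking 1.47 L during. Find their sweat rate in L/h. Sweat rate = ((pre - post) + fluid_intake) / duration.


Body mass change = 2.39 kg
Total sweat loss = 2.39 + 1.47 = 3.86 L
Rate = 3.86 / 2.86 = 1.35 L/h

1.35 L/h


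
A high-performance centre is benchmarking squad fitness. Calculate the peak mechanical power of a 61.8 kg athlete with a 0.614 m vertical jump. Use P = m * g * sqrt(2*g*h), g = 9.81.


First, sqrt(2gh) = sqrt(2 * 9.81 * 0.614)
= sqrt(12.04668) = 3.470833 m/s
Power = 61.8 * 9.81 * 3.470833 = 2104.22 W

2104.22 W


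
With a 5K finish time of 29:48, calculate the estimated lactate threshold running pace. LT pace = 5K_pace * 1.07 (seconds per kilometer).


Race duration = 1788 s for 5 km
Average pace = 1788 / 5 = 357.6 s/km
LT pace = 357.6 * 1.07
= 382.63 s/km

382.63 s/km


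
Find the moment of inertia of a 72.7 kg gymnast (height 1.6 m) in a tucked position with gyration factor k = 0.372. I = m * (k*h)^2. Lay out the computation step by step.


Radius of gyration = 0.372 * 1.6 = 0.5952 m
I = 72.7 * 0.5952^2
= 72.7 * 0.354263
= 25.755 kg*m^2

25.755 kg*m^2


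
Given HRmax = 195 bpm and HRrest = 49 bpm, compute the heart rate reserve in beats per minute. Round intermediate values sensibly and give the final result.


Heart rate reserve = maximum HR minus resting HR
HRR = 195 - 49 = 146 bpm

146 bpm


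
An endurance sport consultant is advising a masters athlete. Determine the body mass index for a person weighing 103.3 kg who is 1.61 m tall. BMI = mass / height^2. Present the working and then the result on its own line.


BMI = mass / height^2
= 103.3 / 1.61^2
= 103.3 / 2.5921
= 39.85 kg/m^2

39.85 kg/m^2


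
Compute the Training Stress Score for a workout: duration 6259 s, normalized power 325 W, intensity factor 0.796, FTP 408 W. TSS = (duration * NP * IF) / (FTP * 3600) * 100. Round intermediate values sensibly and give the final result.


Product = 6259 * 325 * 0.796 = 1619203.3
Base = 408 * 3600 = 1468800
TSS = 1619203.3 / 1468800 * 100 = 110.24

110.24 TSS


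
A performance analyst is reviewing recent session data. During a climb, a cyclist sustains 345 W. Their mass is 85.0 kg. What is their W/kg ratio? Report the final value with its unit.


Power-to-weight = 345 W / 85.0 kg
= 4.059 W/kg

4.059 W/kg


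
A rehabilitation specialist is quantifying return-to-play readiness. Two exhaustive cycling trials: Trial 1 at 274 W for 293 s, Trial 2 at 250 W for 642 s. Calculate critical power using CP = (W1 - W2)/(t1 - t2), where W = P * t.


W1 = 274 * 293 = 80282 J
W2 = 250 * 642 = 160500 J
CP = (80282 - 160500) / (293 - 642)
= -80218 / -349
= 229.85 W

229.85 W


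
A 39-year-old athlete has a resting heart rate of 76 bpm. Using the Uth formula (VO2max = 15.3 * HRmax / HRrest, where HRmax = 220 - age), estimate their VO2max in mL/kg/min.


HRmax = 220 - 39 = 181 bpm
Ratio = HRmax / HRrest = 181 / 76 = 2.3816
VO2max = 15.3 * 2.3816 = 36.44 mL/kg/min

36.44 mL/kg/min


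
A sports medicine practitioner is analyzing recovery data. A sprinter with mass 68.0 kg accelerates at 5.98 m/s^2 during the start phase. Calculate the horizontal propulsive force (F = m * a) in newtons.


F = m * a
= 68.0 * 5.98
= 406.64 N

406.64 N


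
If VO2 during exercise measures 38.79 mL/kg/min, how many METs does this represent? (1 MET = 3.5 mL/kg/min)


METs = VO2 / 3.5 = 38.79 / 3.5 = 11.08

11.08 METs


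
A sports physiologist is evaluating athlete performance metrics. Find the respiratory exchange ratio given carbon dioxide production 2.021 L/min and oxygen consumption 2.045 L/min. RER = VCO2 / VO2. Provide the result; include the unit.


VCO2 = 2.021 L/min
VO2 = 2.045 L/min
RER = 2.021 / 2.045 = 0.9883

0.9883


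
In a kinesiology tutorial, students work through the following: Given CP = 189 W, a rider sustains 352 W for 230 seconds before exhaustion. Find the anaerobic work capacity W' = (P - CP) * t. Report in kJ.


Excess power = 352 - 189 = 163 W
Work above CP = 163 * 230 = 37490 J
W' = 37.49 kJ

37.49 kJ


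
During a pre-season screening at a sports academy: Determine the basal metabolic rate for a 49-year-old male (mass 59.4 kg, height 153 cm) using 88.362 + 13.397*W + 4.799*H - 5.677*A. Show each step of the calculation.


BMR = 88.362 + 13.397*59.4 + 4.799*153 - 5.677*49
= 1340.22 kcal/day

1340.22 kcal/day


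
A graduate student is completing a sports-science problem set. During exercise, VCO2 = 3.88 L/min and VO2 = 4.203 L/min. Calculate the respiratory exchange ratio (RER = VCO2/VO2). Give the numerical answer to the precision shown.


RER = VCO2 / VO2
= 3.88 / 4.203
= 0.9232

0.9232


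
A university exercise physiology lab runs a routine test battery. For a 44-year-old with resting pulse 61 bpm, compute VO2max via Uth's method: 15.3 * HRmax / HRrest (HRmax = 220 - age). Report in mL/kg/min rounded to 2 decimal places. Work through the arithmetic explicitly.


Step 1: HRmax = 220 - 44 = 176 bpm
Step 2: Ratio = 176 / 61 = 2.8852
Step 3: VO2max = 15.3 * 2.8852 = 44.14 mL/kg/min

44.14 mL/kg/min


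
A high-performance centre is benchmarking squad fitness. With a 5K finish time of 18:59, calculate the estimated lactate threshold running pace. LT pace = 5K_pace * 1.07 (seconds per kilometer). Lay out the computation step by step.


Race duration = 1139 s for 5 km
Average pace = 1139 / 5 = 227.8 s/km
LT pace = 227.8 * 1.07
= 243.75 s/km

243.75 s/km


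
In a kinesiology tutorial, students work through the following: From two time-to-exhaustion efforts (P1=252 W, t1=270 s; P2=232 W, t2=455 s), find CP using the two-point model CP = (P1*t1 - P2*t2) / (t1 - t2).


Work in trial 1 = 68040 J
Work in trial 2 = 105560 J
Delta work = -37520 J
Delta time = -185 s
CP = -37520 / -185 = 202.81 W

202.81 W


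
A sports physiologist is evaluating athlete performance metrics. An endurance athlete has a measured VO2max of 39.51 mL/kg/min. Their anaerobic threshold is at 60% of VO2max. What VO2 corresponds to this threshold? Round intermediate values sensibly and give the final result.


Anaerobic threshold VO2 = VO2max * 60%
= 39.51 * 0.6
= 23.71 mL/kg/min

23.71 mL/kg/min


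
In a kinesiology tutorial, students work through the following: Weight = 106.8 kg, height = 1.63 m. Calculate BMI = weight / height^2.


height^2 = 1.63^2 = 2.6569
BMI = 106.8 / 2.6569 = 40.2 kg/m^2

40.2 kg/m^2


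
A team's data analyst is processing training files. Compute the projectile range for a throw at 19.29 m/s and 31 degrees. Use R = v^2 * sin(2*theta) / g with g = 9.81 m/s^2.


Two times the angle = 62 degrees
sin(62) = 0.882948
R = 372.1041 * 0.882948 / 9.81 = 33.491 m

33.491 m


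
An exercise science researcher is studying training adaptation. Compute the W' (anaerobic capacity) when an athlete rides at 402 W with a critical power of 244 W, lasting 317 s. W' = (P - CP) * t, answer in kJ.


Above-CP power = 158 W
Duration = 317 s
W' = 158 * 317 = 50086 J
Convert: 50086 / 1000 = 50.086 kJ

50.086 kJ


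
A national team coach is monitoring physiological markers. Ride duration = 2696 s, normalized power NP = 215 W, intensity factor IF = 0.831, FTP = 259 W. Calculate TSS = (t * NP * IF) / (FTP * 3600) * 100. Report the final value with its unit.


Numerator = 2696 * 215 * 0.831 = 481680.84
Denominator = 259 * 3600 = 932400
TSS = 481680.84 / 932400 * 100
= 51.66

51.66 TSS


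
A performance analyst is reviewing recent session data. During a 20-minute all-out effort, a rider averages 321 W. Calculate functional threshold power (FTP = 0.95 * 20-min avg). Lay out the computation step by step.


FTP = 0.95 * 321
= 304.95 W

304.95 W


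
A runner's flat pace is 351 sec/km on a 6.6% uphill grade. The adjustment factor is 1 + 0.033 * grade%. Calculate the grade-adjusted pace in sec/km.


Factor = 1 + 0.033 * 6.6 = 1.2178
Adjusted pace = 351 * 1.2178
= 427.45 sec/km

427.45 s/km


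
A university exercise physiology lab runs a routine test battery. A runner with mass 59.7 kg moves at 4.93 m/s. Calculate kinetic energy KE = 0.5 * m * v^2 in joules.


v^2 = 4.93^2 = 24.3049
KE = 0.5 * 59.7 * 24.3049
= 725.5 J

725.5 J


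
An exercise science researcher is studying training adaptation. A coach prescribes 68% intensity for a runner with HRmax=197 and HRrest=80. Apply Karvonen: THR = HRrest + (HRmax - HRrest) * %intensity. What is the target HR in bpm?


Heart rate reserve = 197 - 80 = 117
Intensity fraction = 68 / 100 = 0.68
THR = 80 + 117 * 0.68 = 159.56 bpm

159.56 bpm


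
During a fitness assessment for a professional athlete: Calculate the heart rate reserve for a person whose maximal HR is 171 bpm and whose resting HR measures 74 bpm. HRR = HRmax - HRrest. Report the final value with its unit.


HRmax = 171 bpm
HRrest = 74 bpm
HRR = 171 - 74 = 97 bpm

97 bpm


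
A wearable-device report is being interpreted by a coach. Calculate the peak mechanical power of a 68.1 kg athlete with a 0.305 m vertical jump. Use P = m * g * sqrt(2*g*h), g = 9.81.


First, sqrt(2gh) = sqrt(2 * 9.81 * 0.305)
= sqrt(5.9841) = 2.446242 m/s
Power = 68.1 * 9.81 * 2.446242 = 1634.24 W

1634.24 W


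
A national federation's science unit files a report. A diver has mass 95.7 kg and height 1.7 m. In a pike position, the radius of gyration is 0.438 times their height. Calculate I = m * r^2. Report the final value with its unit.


r = 0.438 * 1.7 = 0.7446 m
I = m * r^2 = 95.7 * 0.554429 = 53.059 kg*m^2

53.059 kg*m^2


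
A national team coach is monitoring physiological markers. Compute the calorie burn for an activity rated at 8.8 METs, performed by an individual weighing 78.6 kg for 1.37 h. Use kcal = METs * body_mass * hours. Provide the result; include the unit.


Product of METs and mass = 8.8 * 78.6 = 691.68
Total kcal = 691.68 * 1.37 = 947.6 kcal

947.6 kcal


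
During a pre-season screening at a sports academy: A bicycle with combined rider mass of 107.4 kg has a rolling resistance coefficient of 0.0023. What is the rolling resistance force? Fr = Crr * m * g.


Fr = 0.0023 * 107.4 * 9.81
= 0.24702 * 9.81
= 2.423 N

2.423 N


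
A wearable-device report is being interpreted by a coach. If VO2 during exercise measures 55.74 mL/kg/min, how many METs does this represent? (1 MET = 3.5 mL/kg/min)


METs = VO2 / 3.5 = 55.74 / 3.5 = 15.93

15.93 METs


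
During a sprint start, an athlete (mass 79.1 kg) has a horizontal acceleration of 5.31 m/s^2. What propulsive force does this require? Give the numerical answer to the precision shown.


Propulsive force = mass * acceleration
= 79.1 kg * 5.31 m/s^2
= 420.02 N

420.02 N


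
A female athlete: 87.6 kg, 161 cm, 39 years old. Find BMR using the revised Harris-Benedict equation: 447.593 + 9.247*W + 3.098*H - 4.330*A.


Intercept = 447.593
Weight contribution = 9.247 * 87.6 = 810.0372
Height contribution = 3.098 * 161 = 498.778
Age contribution = 4.33 * 39 = 168.87
BMR = 447.593 + 810.0372 + 498.778 - 168.87
= 1587.54 kcal/day

1587.54 kcal/day


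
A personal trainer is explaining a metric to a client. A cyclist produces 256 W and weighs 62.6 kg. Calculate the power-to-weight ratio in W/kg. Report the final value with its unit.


P/W = power / mass
= 256 / 62.6
= 4.089 W/kg

4.089 W/kg


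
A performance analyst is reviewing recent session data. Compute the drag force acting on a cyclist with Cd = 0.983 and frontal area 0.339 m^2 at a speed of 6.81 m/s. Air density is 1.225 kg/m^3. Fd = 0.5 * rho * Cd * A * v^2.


Step 1: v^2 = 46.3761
Step 2: Fd = 0.5 * 1.225 * 0.983 * 0.339 * 46.3761
= 9.466 N

9.466 N


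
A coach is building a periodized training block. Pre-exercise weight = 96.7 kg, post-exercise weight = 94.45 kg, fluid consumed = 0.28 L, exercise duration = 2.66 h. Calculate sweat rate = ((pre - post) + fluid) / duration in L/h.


Weight loss = 96.7 - 94.45 = 2.25 kg (approx L)
Total sweat = 2.25 + 0.28 = 2.53 L
Sweat rate = 2.53 / 2.66 = 0.951 L/h

0.951 L/h


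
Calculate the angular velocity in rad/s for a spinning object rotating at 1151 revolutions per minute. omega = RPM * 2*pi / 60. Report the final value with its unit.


omega = RPM * 2*pi / 60
= 1151 * 6.28318531 / 60
= 120.532 rad/s

120.532 rad/s


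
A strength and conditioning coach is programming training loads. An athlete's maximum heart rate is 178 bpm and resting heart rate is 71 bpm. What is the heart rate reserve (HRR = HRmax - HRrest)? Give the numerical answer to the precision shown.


HRR = HRmax - HRrest
= 178 - 71
= 107 bpm

107 bpm


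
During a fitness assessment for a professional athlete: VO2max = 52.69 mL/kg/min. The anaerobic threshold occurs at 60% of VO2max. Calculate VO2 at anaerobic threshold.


AT fraction = 60 / 100 = 0.6
AT VO2 = 52.69 * 0.6
= 31.61 mL/kg/min

31.61 mL/kg/min


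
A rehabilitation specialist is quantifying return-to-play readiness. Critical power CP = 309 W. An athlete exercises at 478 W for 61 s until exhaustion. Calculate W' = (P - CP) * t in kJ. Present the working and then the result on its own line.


P - CP = 478 - 309 = 169 W
W' = 169 * 61 = 10309 J
= 10309 / 1000 = 10.309 kJ

10.309 kJ


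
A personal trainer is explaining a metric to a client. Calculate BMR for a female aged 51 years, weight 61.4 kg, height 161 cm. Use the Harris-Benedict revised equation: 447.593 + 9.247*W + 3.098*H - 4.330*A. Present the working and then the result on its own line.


Substituting values:
W term = 9.247 * 61.4 = 567.7658
H term = 3.098 * 161 = 498.778
A term = 4.330 * 51 = 220.83
BMR = 1293.31 kcal/day

1293.31 kcal/day


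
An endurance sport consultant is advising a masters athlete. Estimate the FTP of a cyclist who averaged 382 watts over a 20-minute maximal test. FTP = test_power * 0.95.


FTP = 382 * 0.95 = 362.9 W

362.9 W


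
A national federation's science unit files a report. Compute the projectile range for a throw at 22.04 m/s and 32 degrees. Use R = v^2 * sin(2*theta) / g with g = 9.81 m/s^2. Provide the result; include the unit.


Two times the angle = 64 degrees
sin(64) = 0.898794
R = 485.7616 * 0.898794 / 9.81 = 44.506 m

44.506 m


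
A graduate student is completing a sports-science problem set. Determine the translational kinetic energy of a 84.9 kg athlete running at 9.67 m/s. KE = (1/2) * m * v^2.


KE = 0.5 * m * v^2
= 0.5 * 84.9 * 9.67^2
= 0.5 * 84.9 * 93.5089
= 3969.45 J

3969.45 J


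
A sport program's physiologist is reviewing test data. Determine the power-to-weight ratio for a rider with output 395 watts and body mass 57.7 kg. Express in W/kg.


P/W = 395 / 57.7 = 6.846 W/kg

6.846 W/kg


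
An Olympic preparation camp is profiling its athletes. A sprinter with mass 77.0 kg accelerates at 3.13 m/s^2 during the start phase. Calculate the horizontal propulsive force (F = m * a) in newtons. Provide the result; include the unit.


F = m * a
= 77.0 * 3.13
= 241.01 N

241.01 N


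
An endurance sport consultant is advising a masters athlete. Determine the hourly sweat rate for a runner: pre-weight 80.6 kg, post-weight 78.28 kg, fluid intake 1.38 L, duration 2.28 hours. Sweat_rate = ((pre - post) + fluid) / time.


Mass lost = 80.6 - 78.28 = 2.32 kg
Add fluid consumed: 2.32 + 1.38 = 3.7 L total sweat
Sweat rate = 3.7 / 2.28 = 1.623 L/h

1.623 L/h


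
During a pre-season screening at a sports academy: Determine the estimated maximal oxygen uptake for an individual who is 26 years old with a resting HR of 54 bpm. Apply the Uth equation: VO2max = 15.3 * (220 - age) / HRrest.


HRmax = 220 - 26 = 194
VO2max = 15.3 * (194 / 54)
= 15.3 * 3.5926
= 54.97 mL/kg/min

54.97 mL/kg/min


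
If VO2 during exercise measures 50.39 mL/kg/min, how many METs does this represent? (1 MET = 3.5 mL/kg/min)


METs = VO2 / 3.5 = 50.39 / 3.5 = 14.4

14.4 METs


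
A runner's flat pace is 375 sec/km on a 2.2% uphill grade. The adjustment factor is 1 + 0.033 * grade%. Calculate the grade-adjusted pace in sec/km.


Factor = 1 + 0.033 * 2.2 = 1.0726
Adjusted pace = 375 * 1.0726
= 402.23 sec/km

402.23 s/km


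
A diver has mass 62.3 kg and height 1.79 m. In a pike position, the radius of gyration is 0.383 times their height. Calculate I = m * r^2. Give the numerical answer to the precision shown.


r = 0.383 * 1.79 = 0.68557 m
I = m * r^2 = 62.3 * 0.470006 = 29.281 kg*m^2

29.281 kg*m^2


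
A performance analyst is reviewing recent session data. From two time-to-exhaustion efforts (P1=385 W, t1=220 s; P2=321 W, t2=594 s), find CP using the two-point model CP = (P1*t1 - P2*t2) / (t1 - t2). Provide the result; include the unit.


Work in trial 1 = 84700 J
Work in trial 2 = 190674 J
Delta work = -105974 J
Delta time = -374 s
CP = -105974 / -374 = 283.35 W

283.35 W


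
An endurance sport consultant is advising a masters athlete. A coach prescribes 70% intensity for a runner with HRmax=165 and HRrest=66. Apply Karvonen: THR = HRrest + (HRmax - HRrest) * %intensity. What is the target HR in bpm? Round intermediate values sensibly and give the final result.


Heart rate reserve = 165 - 66 = 99
Intensity fraction = 70 / 100 = 0.7
THR = 66 + 99 * 0.7 = 135.3 bpm

135.3 bpm


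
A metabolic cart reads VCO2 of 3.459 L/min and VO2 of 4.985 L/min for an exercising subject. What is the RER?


RER = VCO2 / VO2 = 3.459 / 4.985 = 0.6939

0.6939


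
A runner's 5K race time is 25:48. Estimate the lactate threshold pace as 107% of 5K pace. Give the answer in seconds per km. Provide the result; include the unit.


Total race time = 25*60 + 48 = 1548 seconds
5K pace = 1548 / 5 = 309.6 sec/km
LT pace = 309.6 * 1.07 = 331.27 sec/km

331.27 s/km


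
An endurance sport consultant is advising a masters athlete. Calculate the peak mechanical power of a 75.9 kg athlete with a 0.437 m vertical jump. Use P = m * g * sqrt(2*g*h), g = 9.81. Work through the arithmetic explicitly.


First, sqrt(2gh) = sqrt(2 * 9.81 * 0.437)
= sqrt(8.57394) = 2.928129 m/s
Power = 75.9 * 9.81 * 2.928129 = 2180.22 W

2180.22 W


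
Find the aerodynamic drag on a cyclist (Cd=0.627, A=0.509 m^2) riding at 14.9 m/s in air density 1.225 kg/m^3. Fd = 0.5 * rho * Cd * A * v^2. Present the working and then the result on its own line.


Fd = 0.5 * 1.225 * 0.627 * 0.509 * 14.9^2
= 0.5 * 1.225 * 0.627 * 0.509 * 222.01
= 43.397 N

43.397 N


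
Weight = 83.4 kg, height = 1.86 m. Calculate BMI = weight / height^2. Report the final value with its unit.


height^2 = 1.86^2 = 3.4596
BMI = 83.4 / 3.4596 = 24.11 kg/m^2

24.11 kg/m^2


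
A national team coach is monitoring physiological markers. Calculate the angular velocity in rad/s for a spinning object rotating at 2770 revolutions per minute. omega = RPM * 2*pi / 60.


omega = RPM * 2*pi / 60
= 2770 * 6.28318531 / 60
= 290.074 rad/s

290.074 rad/s


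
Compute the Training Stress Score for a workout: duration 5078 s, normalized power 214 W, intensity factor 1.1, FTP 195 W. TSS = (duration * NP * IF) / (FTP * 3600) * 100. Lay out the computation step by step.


Product = 5078 * 214 * 1.1 = 1195361.2
Base = 195 * 3600 = 702000
TSS = 1195361.2 / 702000 * 100 = 170.28

170.28 TSS


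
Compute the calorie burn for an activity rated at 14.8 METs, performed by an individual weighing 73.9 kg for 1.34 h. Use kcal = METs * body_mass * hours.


Product of METs and mass = 14.8 * 73.9 = 1093.72
Total kcal = 1093.72 * 1.34 = 1465.58 kcal

1465.58 kcal


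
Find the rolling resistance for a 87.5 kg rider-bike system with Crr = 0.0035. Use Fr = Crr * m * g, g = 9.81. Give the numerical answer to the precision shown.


m * g = 87.5 * 9.81 = 858.375 N
Fr = 0.0035 * 858.375 = 3.004 N

3.004 N


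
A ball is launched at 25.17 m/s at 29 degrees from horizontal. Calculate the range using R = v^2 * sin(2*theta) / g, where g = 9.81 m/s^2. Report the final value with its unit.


sin(2 * 29) = sin(58) = 0.848048
v^2 = 25.17^2 = 633.5289
R = 633.5289 * 0.848048 / 9.81
= 54.767 m

54.767 m


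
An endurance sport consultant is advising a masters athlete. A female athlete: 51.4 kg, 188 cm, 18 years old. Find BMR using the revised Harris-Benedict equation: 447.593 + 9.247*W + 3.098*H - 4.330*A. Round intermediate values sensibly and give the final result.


Intercept = 447.593
Weight contribution = 9.247 * 51.4 = 475.2958
Height contribution = 3.098 * 188 = 582.424
Age contribution = 4.33 * 18 = 77.94
BMR = 447.593 + 475.2958 + 582.424 - 77.94
= 1427.37 kcal/day

1427.37 kcal/day


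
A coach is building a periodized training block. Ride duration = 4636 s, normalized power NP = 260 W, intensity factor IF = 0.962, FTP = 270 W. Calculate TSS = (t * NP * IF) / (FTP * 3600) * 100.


Numerator = 4636 * 260 * 0.962 = 1159556.32
Denominator = 270 * 3600 = 972000
TSS = 1159556.32 / 972000 * 100
= 119.3

119.3 TSS


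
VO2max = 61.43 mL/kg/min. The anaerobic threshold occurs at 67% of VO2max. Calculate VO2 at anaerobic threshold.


AT fraction = 67 / 100 = 0.67
AT VO2 = 61.43 * 0.67
= 41.16 mL/kg/min

41.16 mL/kg/min


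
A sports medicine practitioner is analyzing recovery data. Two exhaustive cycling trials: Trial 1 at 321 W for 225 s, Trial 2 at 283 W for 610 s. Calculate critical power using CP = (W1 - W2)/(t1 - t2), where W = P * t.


W1 = 321 * 225 = 72225 J
W2 = 283 * 610 = 172630 J
CP = (72225 - 172630) / (225 - 610)
= -100405 / -385
= 260.79 W

260.79 W


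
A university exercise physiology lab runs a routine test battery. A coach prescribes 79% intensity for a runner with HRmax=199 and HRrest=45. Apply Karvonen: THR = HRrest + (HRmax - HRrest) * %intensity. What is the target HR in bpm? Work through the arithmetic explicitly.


Heart rate reserve = 199 - 45 = 154
Intensity fraction = 79 / 100 = 0.79
THR = 45 + 154 * 0.79 = 166.66 bpm

166.66 bpm


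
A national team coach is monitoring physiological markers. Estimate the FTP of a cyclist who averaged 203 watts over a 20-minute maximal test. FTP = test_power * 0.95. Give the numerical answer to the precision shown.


FTP = 203 * 0.95 = 192.85 W

192.85 W


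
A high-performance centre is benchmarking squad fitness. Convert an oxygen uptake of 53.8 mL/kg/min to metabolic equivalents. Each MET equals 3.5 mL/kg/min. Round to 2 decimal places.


One MET = 3.5 mL/kg/min
Number of METs = 53.8 / 3.5
= 15.37 METs

15.37 METs


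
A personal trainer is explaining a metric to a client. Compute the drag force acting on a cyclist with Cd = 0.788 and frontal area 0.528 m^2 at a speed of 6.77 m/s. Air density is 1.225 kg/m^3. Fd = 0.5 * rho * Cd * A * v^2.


Step 1: v^2 = 45.8329
Step 2: Fd = 0.5 * 1.225 * 0.788 * 0.528 * 45.8329
= 11.68 N

11.68 N


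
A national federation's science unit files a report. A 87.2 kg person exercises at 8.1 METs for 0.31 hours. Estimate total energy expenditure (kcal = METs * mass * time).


Energy = METs * mass(kg) * time(h)
= 8.1 * 87.2 * 0.31
= 218.96 kcal

218.96 kcal


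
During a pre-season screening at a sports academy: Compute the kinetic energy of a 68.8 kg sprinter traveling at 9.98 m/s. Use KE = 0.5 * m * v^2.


Velocity squared = 99.6004
KE = 0.5 * 68.8 * 99.6004 = 3426.25 J

3426.25 J


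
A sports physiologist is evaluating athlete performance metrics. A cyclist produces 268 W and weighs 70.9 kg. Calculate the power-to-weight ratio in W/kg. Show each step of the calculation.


P/W = power / mass
= 268 / 70.9
= 3.78 W/kg

3.78 W/kg


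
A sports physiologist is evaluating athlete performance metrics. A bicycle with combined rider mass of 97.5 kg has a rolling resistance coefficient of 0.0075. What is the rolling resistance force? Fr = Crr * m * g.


Fr = 0.0075 * 97.5 * 9.81
= 0.73125 * 9.81
= 7.174 N

7.174 N
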